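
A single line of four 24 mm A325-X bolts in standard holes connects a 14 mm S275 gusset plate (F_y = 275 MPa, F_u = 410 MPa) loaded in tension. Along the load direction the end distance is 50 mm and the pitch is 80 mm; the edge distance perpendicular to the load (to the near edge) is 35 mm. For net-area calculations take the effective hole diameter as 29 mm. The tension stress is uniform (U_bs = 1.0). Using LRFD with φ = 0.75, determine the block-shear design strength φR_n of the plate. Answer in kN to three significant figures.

575 kN

Shear plane L_v = 50 + 3·80 = 290 mm; A_gv = 290 × 14 = 4060 mm².
A_nv = (290 − 3.5·29) × 14 = 2639 mm².
A_nt = (35 − 0.5·29) × 14 = 287 mm².
0.6 F_u A_nv = 649.2 kN; 0.6 F_y A_gv = 669.9 kN → shear rupture governs the shear term.
R_n = 649.2 + 1.0 × 410 × 287 / 1000 = 766.9 kN.
Design strength φR_n = 0.75 × 766.9 = 575 kN.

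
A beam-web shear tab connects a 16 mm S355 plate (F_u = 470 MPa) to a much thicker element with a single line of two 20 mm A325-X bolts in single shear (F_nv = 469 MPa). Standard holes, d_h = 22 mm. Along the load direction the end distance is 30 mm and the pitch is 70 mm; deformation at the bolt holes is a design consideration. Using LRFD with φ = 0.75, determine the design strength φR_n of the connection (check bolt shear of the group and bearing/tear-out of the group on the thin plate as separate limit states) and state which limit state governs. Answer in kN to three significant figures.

Bolt shear: A_b = π·20²/4 = 314.2 mm²; R_n = 469 × 314.2 × 2 × 1 / 1000 = 294.7 kN → 0.75 × 294.7 = 221 kN.
Bearing (1.2 l_c t F_u ≤ 2.4 d t F_u): upper limit = 2.4·20·16·470 / 1000 = 361 kN.
  Edge l_c = 30 − 22/2 = 19 → r_n = 171.5 kN; interior l_c = 70 − 22 = 48 → r_n = 361 kN.
  R_n,bearing = 1·171.5 + 1·361 = 532.4 kN → 0.75 × 532.4 = 399 kN.
Bolt shear governs: 221 kN.

221 kN (bolt shear governs)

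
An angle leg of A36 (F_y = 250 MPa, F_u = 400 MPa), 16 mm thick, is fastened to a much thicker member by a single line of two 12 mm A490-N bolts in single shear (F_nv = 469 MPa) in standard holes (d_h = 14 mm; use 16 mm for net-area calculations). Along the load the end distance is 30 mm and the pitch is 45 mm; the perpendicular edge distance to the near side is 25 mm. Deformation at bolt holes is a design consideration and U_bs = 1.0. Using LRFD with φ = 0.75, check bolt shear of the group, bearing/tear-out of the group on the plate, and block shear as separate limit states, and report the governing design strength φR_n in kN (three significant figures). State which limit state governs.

Bolt shear: A_b = π·12²/4 = 113.1 mm²; R_n = 469 × 113.1 × 2 × 1 / 1000 = 106.1 kN → 0.75 × 106.1 = 79.6 kN.
Bearing: edge l_c = 23, r_n = 176.6 kN; interior l_c = 31, r_n = 184.3 kN; R_n = 176.6 + 1·184.3 = 361 kN → 271 kN.
Block shear: A_gv = 1200, A_nv = 816, A_nt = 272 mm²; R_n = min(0.6F_uA_nv, 0.6F_yA_gv) + U_bs·F_u·A_nt = 288.8 kN → 217 kN.
Bolt shear governs: 79.6 kN.

79.6 kN (bolt shear governs)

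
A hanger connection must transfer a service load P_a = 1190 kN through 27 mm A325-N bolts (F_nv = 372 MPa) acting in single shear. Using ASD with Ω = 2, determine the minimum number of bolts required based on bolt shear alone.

A_b = π·27²/4 = 572.6 mm².
Per-bolt allowable strength R_n/Ω = 372 × 572.6 × 1 / 1000 / 2 = 106.5 kN.
n ≥ 1190 / 106.5 = 11.17 → use 12 bolts.

12 bolts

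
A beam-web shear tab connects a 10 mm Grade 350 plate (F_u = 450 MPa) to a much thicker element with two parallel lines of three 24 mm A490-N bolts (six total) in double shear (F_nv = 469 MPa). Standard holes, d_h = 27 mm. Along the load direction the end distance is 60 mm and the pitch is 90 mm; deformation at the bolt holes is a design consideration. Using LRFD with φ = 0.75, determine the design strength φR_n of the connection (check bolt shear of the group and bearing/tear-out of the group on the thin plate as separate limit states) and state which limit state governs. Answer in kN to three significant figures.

Bolt shear: A_b = π·24²/4 = 452.4 mm²; R_n = 469 × 452.4 × 6 × 2 / 1000 = 2546 kN → 0.75 × 2546 = 1910 kN.
Bearing (1.2 l_c t F_u ≤ 2.4 d t F_u): upper limit = 2.4·24·10·450 / 1000 = 259.2 kN.
  Edge l_c = 60 − 27/2 = 46.5 → r_n = 251.1 kN; interior l_c = 90 − 27 = 63 → r_n = 259.2 kN.
  R_n,bearing = 2·251.1 + 4·259.2 = 1539 kN → 0.75 × 1539 = 1150 kN.
Bearing governs: 1150 kN.

1150 kN (bearing governs)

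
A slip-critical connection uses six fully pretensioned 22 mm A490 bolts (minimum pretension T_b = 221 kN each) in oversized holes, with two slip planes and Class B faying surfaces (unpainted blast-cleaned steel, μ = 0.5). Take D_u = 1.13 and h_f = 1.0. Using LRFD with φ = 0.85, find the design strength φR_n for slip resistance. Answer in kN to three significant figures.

1270 kN

R_n = μ · D_u · h_f · T_b · n_s · n_b = 0.5 × 1.13 × 1.0 × 221 × 2 × 6 = 1498 kN.
Design strength φR_n = 0.85 × 1498 = 1270 kN.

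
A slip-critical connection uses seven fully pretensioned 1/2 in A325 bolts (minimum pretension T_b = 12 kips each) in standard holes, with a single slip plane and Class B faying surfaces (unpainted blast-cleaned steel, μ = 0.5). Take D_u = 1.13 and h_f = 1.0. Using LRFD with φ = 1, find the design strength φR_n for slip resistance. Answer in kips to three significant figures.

47.5 kips

R_n = μ · D_u · h_f · T_b · n_s · n_b = 0.5 × 1.13 × 1.0 × 12 × 1 × 7 = 47.46 kips.
Design strength φR_n = 1 × 47.46 = 47.5 kips.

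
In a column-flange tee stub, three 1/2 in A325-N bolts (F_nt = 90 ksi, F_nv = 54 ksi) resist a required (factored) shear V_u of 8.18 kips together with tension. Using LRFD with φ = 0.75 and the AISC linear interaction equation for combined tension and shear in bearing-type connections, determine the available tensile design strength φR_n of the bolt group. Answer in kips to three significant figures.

38.1 kips

A_b = π·0.5²/4 = 0.1963 in²; f_rv = 8.18 / (3 × 0.1963) = 13.89 ksi.
F'_nt = 1.3 F_nt − (F_nt / φF_nv) f_rv = 1.3·90 − (90/(0.75·54))·13.89 = 86.14 ksi, capped at F_nt → F'_nt = 86.14 ksi.
R_n = F'_nt · A_b · n = 86.14 × 0.1963 × 3 = 50.74 kips.
Design strength φR_n = 0.75 × 50.74 = 38.1 kips.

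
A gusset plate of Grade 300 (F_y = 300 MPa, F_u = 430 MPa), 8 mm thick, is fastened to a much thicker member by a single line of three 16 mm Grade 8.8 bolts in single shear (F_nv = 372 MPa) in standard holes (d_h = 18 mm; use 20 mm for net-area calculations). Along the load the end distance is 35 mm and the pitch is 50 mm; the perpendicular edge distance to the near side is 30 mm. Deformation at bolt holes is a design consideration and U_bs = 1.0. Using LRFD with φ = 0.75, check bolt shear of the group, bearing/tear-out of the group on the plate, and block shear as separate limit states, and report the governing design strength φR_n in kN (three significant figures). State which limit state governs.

Bolt shear: A_b = π·16²/4 = 201.1 mm²; R_n = 372 × 201.1 × 3 × 1 / 1000 = 224.4 kN → 0.75 × 224.4 = 168 kN.
Bearing: edge l_c = 26, r_n = 107.3 kN; interior l_c = 32, r_n = 132.1 kN; R_n = 107.3 + 2·132.1 = 371.5 kN → 279 kN.
Block shear: A_gv = 1080, A_nv = 680, A_nt = 160 mm²; R_n = min(0.6F_uA_nv, 0.6F_yA_gv) + U_bs·F_u·A_nt = 244.2 kN → 183 kN.
Bolt shear governs: 168 kN.

168 kN (bolt shear governs)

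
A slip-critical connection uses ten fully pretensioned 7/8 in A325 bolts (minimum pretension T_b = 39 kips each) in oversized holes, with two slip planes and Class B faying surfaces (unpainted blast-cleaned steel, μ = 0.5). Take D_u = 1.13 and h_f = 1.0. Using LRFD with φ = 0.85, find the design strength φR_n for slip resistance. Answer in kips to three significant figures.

R_n = μ · D_u · h_f · T_b · n_s · n_b = 0.5 × 1.13 × 1.0 × 39 × 2 × 10 = 440.7 kips.
Design strength φR_n = 0.85 × 440.7 = 375 kips.

375 kips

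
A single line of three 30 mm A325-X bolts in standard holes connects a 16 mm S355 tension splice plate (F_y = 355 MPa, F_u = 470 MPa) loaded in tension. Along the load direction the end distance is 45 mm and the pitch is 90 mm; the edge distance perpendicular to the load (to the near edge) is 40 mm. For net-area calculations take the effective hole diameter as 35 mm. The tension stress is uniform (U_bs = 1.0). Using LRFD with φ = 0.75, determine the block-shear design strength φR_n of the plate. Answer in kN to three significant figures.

Shear plane L_v = 45 + 2·90 = 225 mm; A_gv = 225 × 16 = 3600 mm².
A_nv = (225 − 2.5·35) × 16 = 2200 mm².
A_nt = (40 − 0.5·35) × 16 = 360 mm².
0.6 F_u A_nv = 620.4 kN; 0.6 F_y A_gv = 766.8 kN → shear rupture governs the shear term.
R_n = 620.4 + 1.0 × 470 × 360 / 1000 = 789.6 kN.
Design strength φR_n = 0.75 × 789.6 = 592 kN.

592 kN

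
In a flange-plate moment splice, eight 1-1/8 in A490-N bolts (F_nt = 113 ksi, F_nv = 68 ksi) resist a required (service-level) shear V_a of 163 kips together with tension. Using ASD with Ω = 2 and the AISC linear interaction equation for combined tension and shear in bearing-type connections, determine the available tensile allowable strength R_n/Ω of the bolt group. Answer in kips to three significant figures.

313 kips

A_b = π·1.125²/4 = 0.994 in²; f_rv = 163 / (8 × 0.994) = 20.5 ksi.
F'_nt = 1.3 F_nt − (Ω F_nt / F_nv) f_rv = 1.3·113 − (2·113/68)·20.5 = 78.78 ksi, capped at F_nt → F'_nt = 78.78 ksi.
R_n = F'_nt · A_b · n = 78.78 × 0.994 × 8 = 626.4 kips.
Allowable strength R_n/Ω = 626.4 / 2 = 313 kips.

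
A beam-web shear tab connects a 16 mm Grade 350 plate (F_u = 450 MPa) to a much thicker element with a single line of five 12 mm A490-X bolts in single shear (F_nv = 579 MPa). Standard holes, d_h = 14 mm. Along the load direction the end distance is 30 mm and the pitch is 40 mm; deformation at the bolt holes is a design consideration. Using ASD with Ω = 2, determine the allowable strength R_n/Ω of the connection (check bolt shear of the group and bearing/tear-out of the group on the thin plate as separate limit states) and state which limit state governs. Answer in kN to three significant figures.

Bolt shear: A_b = π·12²/4 = 113.1 mm²; R_n = 579 × 113.1 × 5 × 1 / 1000 = 327.4 kN → 327.4 / 2 = 164 kN.
Bearing (1.2 l_c t F_u ≤ 2.4 d t F_u): upper limit = 2.4·12·16·450 / 1000 = 207.4 kN.
  Edge l_c = 30 − 14/2 = 23 → r_n = 198.7 kN; interior l_c = 40 − 14 = 26 → r_n = 207.4 kN.
  R_n,bearing = 1·198.7 + 4·207.4 = 1028 kN → 1028 / 2 = 514 kN.
Bolt shear governs: 164 kN.

164 kN (bolt shear governs)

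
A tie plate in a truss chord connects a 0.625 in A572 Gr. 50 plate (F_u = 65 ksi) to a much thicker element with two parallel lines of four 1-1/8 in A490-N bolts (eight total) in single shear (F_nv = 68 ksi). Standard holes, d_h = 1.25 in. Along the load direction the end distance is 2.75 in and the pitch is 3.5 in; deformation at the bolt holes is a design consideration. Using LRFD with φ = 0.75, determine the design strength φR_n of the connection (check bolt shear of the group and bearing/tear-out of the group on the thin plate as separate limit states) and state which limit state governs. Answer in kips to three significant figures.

Bolt shear: A_b = π·1.125²/4 = 0.994 in²; R_n = 68 × 0.994 × 8 × 1 = 540.7 kips → 0.75 × 540.7 = 406 kips.
Bearing (1.2 l_c t F_u ≤ 2.4 d t F_u): upper limit = 2.4·1.125·0.625·65 = 109.7 kips.
  Edge l_c = 2.75 − 1.25/2 = 2.125 → r_n = 103.6 kips; interior l_c = 3.5 − 1.25 = 2.25 → r_n = 109.7 kips.
  R_n,bearing = 2·103.6 + 6·109.7 = 865.3 kips → 0.75 × 865.3 = 649 kips.
Bolt shear governs: 406 kips.

406 kips (bolt shear governs)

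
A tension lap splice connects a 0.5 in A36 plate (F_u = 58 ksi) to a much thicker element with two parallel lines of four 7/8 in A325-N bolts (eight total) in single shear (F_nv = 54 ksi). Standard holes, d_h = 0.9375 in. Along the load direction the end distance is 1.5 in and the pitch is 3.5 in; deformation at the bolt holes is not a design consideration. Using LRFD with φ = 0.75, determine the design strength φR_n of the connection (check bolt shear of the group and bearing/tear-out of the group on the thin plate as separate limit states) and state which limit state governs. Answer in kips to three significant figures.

195 kips (bolt shear governs)

Bolt shear: A_b = π·0.875²/4 = 0.6013 in²; R_n = 54 × 0.6013 × 8 × 1 = 259.8 kips → 0.75 × 259.8 = 195 kips.
Bearing (1.5 l_c t F_u ≤ 3.0 d t F_u): upper limit = 3.0·0.875·0.5·58 = 76.12 kips.
  Edge l_c = 1.5 − 0.9375/2 = 1.031 → r_n = 44.86 kips; interior l_c = 3.5 − 0.9375 = 2.562 → r_n = 76.12 kips.
  R_n,bearing = 2·44.86 + 6·76.12 = 546.5 kips → 0.75 × 546.5 = 410 kips.
Bolt shear governs: 195 kips.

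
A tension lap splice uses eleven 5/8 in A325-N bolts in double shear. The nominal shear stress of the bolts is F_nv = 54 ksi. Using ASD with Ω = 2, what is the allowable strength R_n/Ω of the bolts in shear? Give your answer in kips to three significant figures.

A_b = π × 0.625² / 4 = 0.3068 in².
R_n = F_nv · A_b · n · n_s = 54 × 0.3068 × 11 × 2 = 364.5 kips.
Allowable strength R_n/Ω = 364.5 / 2 = 182 kips.

182 kips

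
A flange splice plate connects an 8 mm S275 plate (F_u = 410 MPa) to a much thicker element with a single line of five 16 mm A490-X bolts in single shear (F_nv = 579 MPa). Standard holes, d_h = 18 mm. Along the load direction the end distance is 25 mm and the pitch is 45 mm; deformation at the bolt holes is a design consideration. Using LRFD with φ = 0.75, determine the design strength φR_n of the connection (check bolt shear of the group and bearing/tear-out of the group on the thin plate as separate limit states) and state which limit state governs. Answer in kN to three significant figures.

366 kN (bearing governs)

Bolt shear: A_b = π·16²/4 = 201.1 mm²; R_n = 579 × 201.1 × 5 × 1 / 1000 = 582.1 kN → 0.75 × 582.1 = 437 kN.
Bearing (1.2 l_c t F_u ≤ 2.4 d t F_u): upper limit = 2.4·16·8·410 / 1000 = 126 kN.
  Edge l_c = 25 − 18/2 = 16 → r_n = 62.98 kN; interior l_c = 45 − 18 = 27 → r_n = 106.3 kN.
  R_n,bearing = 1·62.98 + 4·106.3 = 488.1 kN → 0.75 × 488.1 = 366 kN.
Bearing governs: 366 kN.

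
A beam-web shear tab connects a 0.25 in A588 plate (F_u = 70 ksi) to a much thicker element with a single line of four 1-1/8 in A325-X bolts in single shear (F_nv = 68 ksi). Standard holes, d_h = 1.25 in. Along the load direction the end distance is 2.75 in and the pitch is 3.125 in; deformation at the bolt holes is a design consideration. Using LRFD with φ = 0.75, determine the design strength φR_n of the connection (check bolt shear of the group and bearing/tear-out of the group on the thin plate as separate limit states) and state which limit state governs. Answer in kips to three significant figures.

Bolt shear: A_b = π·1.125²/4 = 0.994 in²; R_n = 68 × 0.994 × 4 × 1 = 270.4 kips → 0.75 × 270.4 = 203 kips.
Bearing (1.2 l_c t F_u ≤ 2.4 d t F_u): upper limit = 2.4·1.125·0.25·70 = 47.25 kips.
  Edge l_c = 2.75 − 1.25/2 = 2.125 → r_n = 44.62 kips; interior l_c = 3.125 − 1.25 = 1.875 → r_n = 39.38 kips.
  R_n,bearing = 1·44.62 + 3·39.38 = 162.8 kips → 0.75 × 162.8 = 122 kips.
Bearing governs: 122 kips.

122 kips (bearing governs)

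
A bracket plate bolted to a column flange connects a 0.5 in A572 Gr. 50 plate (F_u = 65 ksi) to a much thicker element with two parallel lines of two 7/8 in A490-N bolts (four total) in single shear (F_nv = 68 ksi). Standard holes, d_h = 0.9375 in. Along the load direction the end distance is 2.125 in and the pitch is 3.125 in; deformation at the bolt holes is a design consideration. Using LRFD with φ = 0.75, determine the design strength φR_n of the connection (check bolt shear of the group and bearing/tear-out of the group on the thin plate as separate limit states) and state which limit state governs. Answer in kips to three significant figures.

Bolt shear: A_b = π·0.875²/4 = 0.6013 in²; R_n = 68 × 0.6013 × 4 × 1 = 163.6 kips → 0.75 × 163.6 = 123 kips.
Bearing (1.2 l_c t F_u ≤ 2.4 d t F_u): upper limit = 2.4·0.875·0.5·65 = 68.25 kips.
  Edge l_c = 2.125 − 0.9375/2 = 1.656 → r_n = 64.59 kips; interior l_c = 3.125 − 0.9375 = 2.188 → r_n = 68.25 kips.
  R_n,bearing = 2·64.59 + 2·68.25 = 265.7 kips → 0.75 × 265.7 = 199 kips.
Bolt shear governs: 123 kips.

123 kips (bolt shear governs)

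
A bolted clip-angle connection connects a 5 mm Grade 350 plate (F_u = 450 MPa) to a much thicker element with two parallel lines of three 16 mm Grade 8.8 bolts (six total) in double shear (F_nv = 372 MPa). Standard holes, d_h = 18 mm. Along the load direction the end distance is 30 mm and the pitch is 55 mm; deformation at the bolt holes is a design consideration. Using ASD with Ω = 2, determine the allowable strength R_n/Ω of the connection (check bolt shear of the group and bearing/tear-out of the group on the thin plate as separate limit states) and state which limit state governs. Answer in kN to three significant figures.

230 kN (bearing governs)

Bolt shear: A_b = π·16²/4 = 201.1 mm²; R_n = 372 × 201.1 × 6 × 2 / 1000 = 897.5 kN → 897.5 / 2 = 449 kN.
Bearing (1.2 l_c t F_u ≤ 2.4 d t F_u): upper limit = 2.4·16·5·450 / 1000 = 86.4 kN.
  Edge l_c = 30 − 18/2 = 21 → r_n = 56.7 kN; interior l_c = 55 − 18 = 37 → r_n = 86.4 kN.
  R_n,bearing = 2·56.7 + 4·86.4 = 459 kN → 459 / 2 = 230 kN.
Bearing governs: 230 kN.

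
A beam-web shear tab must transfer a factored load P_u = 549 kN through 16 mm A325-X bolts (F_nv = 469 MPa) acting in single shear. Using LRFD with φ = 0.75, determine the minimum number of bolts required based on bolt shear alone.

8 bolts

A_b = π·16²/4 = 201.1 mm².
Per-bolt design strength φR_n = 0.75 × 469 × 201.1 × 1 / 1000 = 70.72 kN.
n ≥ 549 / 70.72 = 7.763 → use 8 bolts.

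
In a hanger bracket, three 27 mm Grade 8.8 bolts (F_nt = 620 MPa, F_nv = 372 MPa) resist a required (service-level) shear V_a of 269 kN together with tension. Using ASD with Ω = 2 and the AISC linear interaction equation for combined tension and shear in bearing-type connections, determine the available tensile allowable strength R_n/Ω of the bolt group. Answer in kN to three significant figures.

244 kN

A_b = π·27²/4 = 572.6 mm²; f_rv = 269 × 1000 / (3 × 572.6) = 156.6 MPa.
F'_nt = 1.3 F_nt − (Ω F_nt / F_nv) f_rv = 1.3·620 − (2·620/372)·156.6 = 284 MPa, capped at F_nt → F'_nt = 284 MPa.
R_n = F'_nt · A_b · n = 284 × 572.6 × 3 / 1000 = 487.8 kN.
Allowable strength R_n/Ω = 487.8 / 2 = 244 kN.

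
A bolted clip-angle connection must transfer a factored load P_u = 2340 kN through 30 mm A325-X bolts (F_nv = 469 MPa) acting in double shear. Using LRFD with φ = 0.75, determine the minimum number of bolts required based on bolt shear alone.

A_b = π·30²/4 = 706.9 mm².
Per-bolt design strength φR_n = 0.75 × 469 × 706.9 × 2 / 1000 = 497.3 kN.
n ≥ 2340 / 497.3 = 4.706 → use 5 bolts.

5 bolts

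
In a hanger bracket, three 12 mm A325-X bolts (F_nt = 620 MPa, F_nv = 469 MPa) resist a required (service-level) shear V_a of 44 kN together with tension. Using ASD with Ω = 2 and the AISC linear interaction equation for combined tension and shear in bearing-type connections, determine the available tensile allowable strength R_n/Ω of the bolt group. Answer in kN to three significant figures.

78.6 kN

A_b = π·12²/4 = 113.1 mm²; f_rv = 44 × 1000 / (3 × 113.1) = 129.7 MPa.
F'_nt = 1.3 F_nt − (Ω F_nt / F_nv) f_rv = 1.3·620 − (2·620/469)·129.7 = 463.1 MPa, capped at F_nt → F'_nt = 463.1 MPa.
R_n = F'_nt · A_b · n = 463.1 × 113.1 × 3 / 1000 = 157.1 kN.
Allowable strength R_n/Ω = 157.1 / 2 = 78.6 kN.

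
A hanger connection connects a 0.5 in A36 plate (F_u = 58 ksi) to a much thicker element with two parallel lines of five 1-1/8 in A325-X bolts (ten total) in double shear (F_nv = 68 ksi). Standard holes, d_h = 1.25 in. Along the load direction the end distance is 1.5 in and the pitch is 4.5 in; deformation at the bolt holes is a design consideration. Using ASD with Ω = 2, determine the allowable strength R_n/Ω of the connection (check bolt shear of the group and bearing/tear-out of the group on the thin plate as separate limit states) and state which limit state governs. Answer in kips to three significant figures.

Bolt shear: A_b = π·1.125²/4 = 0.994 in²; R_n = 68 × 0.994 × 10 × 2 = 1352 kips → 1352 / 2 = 676 kips.
Bearing (1.2 l_c t F_u ≤ 2.4 d t F_u): upper limit = 2.4·1.125·0.5·58 = 78.3 kips.
  Edge l_c = 1.5 − 1.25/2 = 0.875 → r_n = 30.45 kips; interior l_c = 4.5 − 1.25 = 3.25 → r_n = 78.3 kips.
  R_n,bearing = 2·30.45 + 8·78.3 = 687.3 kips → 687.3 / 2 = 344 kips.
Bearing governs: 344 kips.

344 kips (bearing governs)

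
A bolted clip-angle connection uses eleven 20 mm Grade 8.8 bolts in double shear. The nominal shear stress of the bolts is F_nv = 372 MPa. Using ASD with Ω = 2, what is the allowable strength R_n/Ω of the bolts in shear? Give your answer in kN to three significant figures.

1290 kN

A_b = π × 20² / 4 = 314.2 mm².
R_n = F_nv · A_b · n · n_s = 372 × 314.2 × 11 × 2 / 1000 = 2571 kN.
Allowable strength R_n/Ω = 2571 / 2 = 1290 kN.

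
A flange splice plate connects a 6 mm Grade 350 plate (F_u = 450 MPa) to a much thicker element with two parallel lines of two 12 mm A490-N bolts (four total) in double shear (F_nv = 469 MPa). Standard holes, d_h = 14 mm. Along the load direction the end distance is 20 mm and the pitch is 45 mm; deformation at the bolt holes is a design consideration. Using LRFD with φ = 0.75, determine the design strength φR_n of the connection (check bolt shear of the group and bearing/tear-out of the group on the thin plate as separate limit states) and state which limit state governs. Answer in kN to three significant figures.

180 kN (bearing governs)

Bolt shear: A_b = π·12²/4 = 113.1 mm²; R_n = 469 × 113.1 × 4 × 2 / 1000 = 424.3 kN → 0.75 × 424.3 = 318 kN.
Bearing (1.2 l_c t F_u ≤ 2.4 d t F_u): upper limit = 2.4·12·6·450 / 1000 = 77.76 kN.
  Edge l_c = 20 − 14/2 = 13 → r_n = 42.12 kN; interior l_c = 45 − 14 = 31 → r_n = 77.76 kN.
  R_n,bearing = 2·42.12 + 2·77.76 = 239.8 kN → 0.75 × 239.8 = 180 kN.
Bearing governs: 180 kN.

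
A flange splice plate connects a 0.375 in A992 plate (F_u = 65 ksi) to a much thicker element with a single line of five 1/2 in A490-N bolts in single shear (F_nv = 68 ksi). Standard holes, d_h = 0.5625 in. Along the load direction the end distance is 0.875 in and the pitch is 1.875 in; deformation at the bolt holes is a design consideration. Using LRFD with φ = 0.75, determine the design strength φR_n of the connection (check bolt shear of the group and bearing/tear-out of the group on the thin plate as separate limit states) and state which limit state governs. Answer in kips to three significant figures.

Bolt shear: A_b = π·0.5²/4 = 0.1963 in²; R_n = 68 × 0.1963 × 5 × 1 = 66.76 kips → 0.75 × 66.76 = 50.1 kips.
Bearing (1.2 l_c t F_u ≤ 2.4 d t F_u): upper limit = 2.4·0.5·0.375·65 = 29.25 kips.
  Edge l_c = 0.875 − 0.5625/2 = 0.5938 → r_n = 17.37 kips; interior l_c = 1.875 − 0.5625 = 1.312 → r_n = 29.25 kips.
  R_n,bearing = 1·17.37 + 4·29.25 = 134.4 kips → 0.75 × 134.4 = 101 kips.
Bolt shear governs: 50.1 kips.

50.1 kips (bolt shear governs)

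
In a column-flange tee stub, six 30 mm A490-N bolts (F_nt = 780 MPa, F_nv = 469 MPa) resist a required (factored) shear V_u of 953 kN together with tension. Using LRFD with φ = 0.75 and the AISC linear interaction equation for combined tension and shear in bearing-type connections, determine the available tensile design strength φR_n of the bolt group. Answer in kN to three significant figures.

A_b = π·30²/4 = 706.9 mm²; f_rv = 953 × 1000 / (6 × 706.9) = 224.7 MPa.
F'_nt = 1.3 F_nt − (F_nt / φF_nv) f_rv = 1.3·780 − (780/(0.75·469))·224.7 = 515.7 MPa, capped at F_nt → F'_nt = 515.7 MPa.
R_n = F'_nt · A_b · n = 515.7 × 706.9 × 6 / 1000 = 2187 kN.
Design strength φR_n = 0.75 × 2187 = 1640 kN.

1640 kN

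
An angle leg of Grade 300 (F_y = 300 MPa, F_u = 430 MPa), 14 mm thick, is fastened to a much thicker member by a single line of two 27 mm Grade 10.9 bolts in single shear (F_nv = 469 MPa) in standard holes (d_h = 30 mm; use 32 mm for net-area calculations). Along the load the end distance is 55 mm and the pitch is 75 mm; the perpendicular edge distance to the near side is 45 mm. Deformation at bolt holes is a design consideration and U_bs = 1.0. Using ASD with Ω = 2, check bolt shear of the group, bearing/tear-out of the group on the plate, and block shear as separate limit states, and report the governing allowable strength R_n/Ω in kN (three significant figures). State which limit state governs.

235 kN (block shear governs)

Bolt shear: A_b = π·27²/4 = 572.6 mm²; R_n = 469 × 572.6 × 2 × 1 / 1000 = 537.1 kN → 537.1 / 2 = 269 kN.
Bearing: edge l_c = 40, r_n = 289 kN; interior l_c = 45, r_n = 325.1 kN; R_n = 289 + 1·325.1 = 614 kN → 307 kN.
Block shear: A_gv = 1820, A_nv = 1148, A_nt = 406 mm²; R_n = min(0.6F_uA_nv, 0.6F_yA_gv) + U_bs·F_u·A_nt = 470.8 kN → 235 kN.
Block shear governs: 235 kN.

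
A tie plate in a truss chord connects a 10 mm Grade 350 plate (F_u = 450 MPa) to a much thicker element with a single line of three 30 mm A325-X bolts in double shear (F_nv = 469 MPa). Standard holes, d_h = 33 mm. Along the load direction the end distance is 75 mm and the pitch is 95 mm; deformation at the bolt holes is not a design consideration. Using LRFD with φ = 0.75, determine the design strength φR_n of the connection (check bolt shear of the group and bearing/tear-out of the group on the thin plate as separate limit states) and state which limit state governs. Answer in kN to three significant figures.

904 kN (bearing governs)

Bolt shear: A_b = π·30²/4 = 706.9 mm²; R_n = 469 × 706.9 × 3 × 2 / 1000 = 1989 kN → 0.75 × 1989 = 1490 kN.
Bearing (1.5 l_c t F_u ≤ 3.0 d t F_u): upper limit = 3.0·30·10·450 / 1000 = 405 kN.
  Edge l_c = 75 − 33/2 = 58.5 → r_n = 394.9 kN; interior l_c = 95 − 33 = 62 → r_n = 405 kN.
  R_n,bearing = 1·394.9 + 2·405 = 1205 kN → 0.75 × 1205 = 904 kN.
Bearing governs: 904 kN.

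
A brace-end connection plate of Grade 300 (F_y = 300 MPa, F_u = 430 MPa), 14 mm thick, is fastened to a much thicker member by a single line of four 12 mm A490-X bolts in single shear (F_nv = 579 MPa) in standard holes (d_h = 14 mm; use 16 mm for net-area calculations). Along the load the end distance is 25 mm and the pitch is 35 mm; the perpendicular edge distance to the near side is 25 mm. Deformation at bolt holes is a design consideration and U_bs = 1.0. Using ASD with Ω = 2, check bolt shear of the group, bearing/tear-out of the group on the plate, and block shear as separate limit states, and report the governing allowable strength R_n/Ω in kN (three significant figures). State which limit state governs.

Bolt shear: A_b = π·12²/4 = 113.1 mm²; R_n = 579 × 113.1 × 4 × 1 / 1000 = 261.9 kN → 261.9 / 2 = 131 kN.
Bearing: edge l_c = 18, r_n = 130 kN; interior l_c = 21, r_n = 151.7 kN; R_n = 130 + 3·151.7 = 585.1 kN → 293 kN.
Block shear: A_gv = 1820, A_nv = 1036, A_nt = 238 mm²; R_n = min(0.6F_uA_nv, 0.6F_yA_gv) + U_bs·F_u·A_nt = 369.6 kN → 185 kN.
Bolt shear governs: 131 kN.

131 kN (bolt shear governs)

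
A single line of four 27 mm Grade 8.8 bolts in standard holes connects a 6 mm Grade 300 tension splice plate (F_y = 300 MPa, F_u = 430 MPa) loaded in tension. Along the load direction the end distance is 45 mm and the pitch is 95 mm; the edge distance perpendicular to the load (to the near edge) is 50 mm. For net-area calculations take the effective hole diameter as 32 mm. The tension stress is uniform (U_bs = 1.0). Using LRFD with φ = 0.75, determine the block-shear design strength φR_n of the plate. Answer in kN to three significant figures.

Shear plane L_v = 45 + 3·95 = 330 mm; A_gv = 330 × 6 = 1980 mm².
A_nv = (330 − 3.5·32) × 6 = 1308 mm².
A_nt = (50 − 0.5·32) × 6 = 204 mm².
0.6 F_u A_nv = 337.5 kN; 0.6 F_y A_gv = 356.4 kN → shear rupture governs the shear term.
R_n = 337.5 + 1.0 × 430 × 204 / 1000 = 425.2 kN.
Design strength φR_n = 0.75 × 425.2 = 319 kN.

319 kN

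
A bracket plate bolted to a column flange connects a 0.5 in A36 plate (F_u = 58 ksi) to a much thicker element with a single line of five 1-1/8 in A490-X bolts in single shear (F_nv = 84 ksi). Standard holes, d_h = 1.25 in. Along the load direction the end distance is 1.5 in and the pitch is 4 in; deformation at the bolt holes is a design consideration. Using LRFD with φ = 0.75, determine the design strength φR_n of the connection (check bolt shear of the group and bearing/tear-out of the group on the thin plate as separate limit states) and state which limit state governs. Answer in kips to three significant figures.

258 kips (bearing governs)

Bolt shear: A_b = π·1.125²/4 = 0.994 in²; R_n = 84 × 0.994 × 5 × 1 = 417.5 kips → 0.75 × 417.5 = 313 kips.
Bearing (1.2 l_c t F_u ≤ 2.4 d t F_u): upper limit = 2.4·1.125·0.5·58 = 78.3 kips.
  Edge l_c = 1.5 − 1.25/2 = 0.875 → r_n = 30.45 kips; interior l_c = 4 − 1.25 = 2.75 → r_n = 78.3 kips.
  R_n,bearing = 1·30.45 + 4·78.3 = 343.6 kips → 0.75 × 343.6 = 258 kips.
Bearing governs: 258 kips.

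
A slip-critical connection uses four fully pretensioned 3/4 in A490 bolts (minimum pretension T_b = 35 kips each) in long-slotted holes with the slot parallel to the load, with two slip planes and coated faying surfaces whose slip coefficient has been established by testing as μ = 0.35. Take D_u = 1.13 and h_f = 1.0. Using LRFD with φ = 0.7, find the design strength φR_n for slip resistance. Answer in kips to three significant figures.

77.5 kips

R_n = μ · D_u · h_f · T_b · n_s · n_b = 0.35 × 1.13 × 1.0 × 35 × 2 × 4 = 110.7 kips.
Design strength φR_n = 0.7 × 110.7 = 77.5 kips.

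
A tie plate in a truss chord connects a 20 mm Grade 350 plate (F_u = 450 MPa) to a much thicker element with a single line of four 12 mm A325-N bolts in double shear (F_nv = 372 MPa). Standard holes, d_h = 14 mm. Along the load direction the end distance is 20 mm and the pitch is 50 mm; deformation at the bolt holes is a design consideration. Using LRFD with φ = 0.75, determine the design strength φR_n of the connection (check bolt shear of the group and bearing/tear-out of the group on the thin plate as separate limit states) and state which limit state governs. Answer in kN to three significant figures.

252 kN (bolt shear governs)

Bolt shear: A_b = π·12²/4 = 113.1 mm²; R_n = 372 × 113.1 × 4 × 2 / 1000 = 336.6 kN → 0.75 × 336.6 = 252 kN.
Bearing (1.2 l_c t F_u ≤ 2.4 d t F_u): upper limit = 2.4·12·20·450 / 1000 = 259.2 kN.
  Edge l_c = 20 − 14/2 = 13 → r_n = 140.4 kN; interior l_c = 50 − 14 = 36 → r_n = 259.2 kN.
  R_n,bearing = 1·140.4 + 3·259.2 = 918 kN → 0.75 × 918 = 688 kN.
Bolt shear governs: 252 kN.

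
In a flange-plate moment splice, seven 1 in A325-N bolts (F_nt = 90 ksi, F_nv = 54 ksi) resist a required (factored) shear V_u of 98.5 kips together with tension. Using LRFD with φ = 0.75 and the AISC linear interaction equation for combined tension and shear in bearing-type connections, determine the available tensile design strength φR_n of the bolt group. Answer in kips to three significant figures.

A_b = π·1²/4 = 0.7854 in²; f_rv = 98.5 / (7 × 0.7854) = 17.92 ksi.
F'_nt = 1.3 F_nt − (F_nt / φF_nv) f_rv = 1.3·90 − (90/(0.75·54))·17.92 = 77.19 ksi, capped at F_nt → F'_nt = 77.19 ksi.
R_n = F'_nt · A_b · n = 77.19 × 0.7854 × 7 = 424.4 kips.
Design strength φR_n = 0.75 × 424.4 = 318 kips.

318 kips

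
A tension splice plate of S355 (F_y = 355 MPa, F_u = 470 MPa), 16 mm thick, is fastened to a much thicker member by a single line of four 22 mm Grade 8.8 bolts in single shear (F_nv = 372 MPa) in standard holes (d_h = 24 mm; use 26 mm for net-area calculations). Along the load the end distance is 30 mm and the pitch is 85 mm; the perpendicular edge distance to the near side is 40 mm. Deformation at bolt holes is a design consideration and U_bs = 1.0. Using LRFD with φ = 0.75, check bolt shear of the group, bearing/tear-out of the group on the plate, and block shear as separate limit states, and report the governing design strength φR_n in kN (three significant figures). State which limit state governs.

424 kN (bolt shear governs)

Bolt shear: A_b = π·22²/4 = 380.1 mm²; R_n = 372 × 380.1 × 4 × 1 / 1000 = 565.6 kN → 0.75 × 565.6 = 424 kN.
Bearing: edge l_c = 18, r_n = 162.4 kN; interior l_c = 61, r_n = 397.1 kN; R_n = 162.4 + 3·397.1 = 1354 kN → 1020 kN.
Block shear: A_gv = 4560, A_nv = 3104, A_nt = 432 mm²; R_n = min(0.6F_uA_nv, 0.6F_yA_gv) + U_bs·F_u·A_nt = 1078 kN → 809 kN.
Bolt shear governs: 424 kN.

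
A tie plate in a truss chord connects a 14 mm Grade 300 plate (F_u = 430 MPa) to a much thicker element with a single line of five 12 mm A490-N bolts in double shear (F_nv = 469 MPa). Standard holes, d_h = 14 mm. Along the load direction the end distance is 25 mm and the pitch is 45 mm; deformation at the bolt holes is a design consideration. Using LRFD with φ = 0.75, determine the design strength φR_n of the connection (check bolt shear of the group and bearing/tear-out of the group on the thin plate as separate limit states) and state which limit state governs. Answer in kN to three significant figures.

Bolt shear: A_b = π·12²/4 = 113.1 mm²; R_n = 469 × 113.1 × 5 × 2 / 1000 = 530.4 kN → 0.75 × 530.4 = 398 kN.
Bearing (1.2 l_c t F_u ≤ 2.4 d t F_u): upper limit = 2.4·12·14·430 / 1000 = 173.4 kN.
  Edge l_c = 25 − 14/2 = 18 → r_n = 130 kN; interior l_c = 45 − 14 = 31 → r_n = 173.4 kN.
  R_n,bearing = 1·130 + 4·173.4 = 823.5 kN → 0.75 × 823.5 = 618 kN.
Bolt shear governs: 398 kN.

398 kN (bolt shear governs)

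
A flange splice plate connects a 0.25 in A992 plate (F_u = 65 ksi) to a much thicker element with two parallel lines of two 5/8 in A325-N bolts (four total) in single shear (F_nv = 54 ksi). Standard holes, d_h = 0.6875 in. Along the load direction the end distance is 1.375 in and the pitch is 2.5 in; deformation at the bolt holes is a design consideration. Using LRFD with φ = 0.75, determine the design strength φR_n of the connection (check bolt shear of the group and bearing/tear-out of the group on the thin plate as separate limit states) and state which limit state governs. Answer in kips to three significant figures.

Bolt shear: A_b = π·0.625²/4 = 0.3068 in²; R_n = 54 × 0.3068 × 4 × 1 = 66.27 kips → 0.75 × 66.27 = 49.7 kips.
Bearing (1.2 l_c t F_u ≤ 2.4 d t F_u): upper limit = 2.4·0.625·0.25·65 = 24.38 kips.
  Edge l_c = 1.375 − 0.6875/2 = 1.031 → r_n = 20.11 kips; interior l_c = 2.5 − 0.6875 = 1.812 → r_n = 24.38 kips.
  R_n,bearing = 2·20.11 + 2·24.38 = 88.97 kips → 0.75 × 88.97 = 66.7 kips.
Bolt shear governs: 49.7 kips.

49.7 kips (bolt shear governs)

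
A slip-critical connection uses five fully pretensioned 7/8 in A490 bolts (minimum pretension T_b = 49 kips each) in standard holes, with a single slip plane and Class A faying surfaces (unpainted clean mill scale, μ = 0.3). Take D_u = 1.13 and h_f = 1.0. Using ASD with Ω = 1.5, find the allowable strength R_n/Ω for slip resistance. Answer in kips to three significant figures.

R_n = μ · D_u · h_f · T_b · n_s · n_b = 0.3 × 1.13 × 1.0 × 49 × 1 × 5 = 83.05 kips.
Allowable strength R_n/Ω = 83.05 / 1.5 = 55.4 kips.

55.4 kips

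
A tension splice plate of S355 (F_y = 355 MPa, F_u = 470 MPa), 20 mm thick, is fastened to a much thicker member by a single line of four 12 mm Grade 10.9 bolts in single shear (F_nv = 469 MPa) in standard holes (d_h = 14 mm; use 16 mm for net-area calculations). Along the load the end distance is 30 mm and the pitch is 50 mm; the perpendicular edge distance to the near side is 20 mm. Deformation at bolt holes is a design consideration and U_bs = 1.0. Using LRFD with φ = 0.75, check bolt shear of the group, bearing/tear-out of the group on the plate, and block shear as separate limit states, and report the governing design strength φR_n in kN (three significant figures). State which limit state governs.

Bolt shear: A_b = π·12²/4 = 113.1 mm²; R_n = 469 × 113.1 × 4 × 1 / 1000 = 212.2 kN → 0.75 × 212.2 = 159 kN.
Bearing: edge l_c = 23, r_n = 259.4 kN; interior l_c = 36, r_n = 270.7 kN; R_n = 259.4 + 3·270.7 = 1072 kN → 804 kN.
Block shear: A_gv = 3600, A_nv = 2480, A_nt = 240 mm²; R_n = min(0.6F_uA_nv, 0.6F_yA_gv) + U_bs·F_u·A_nt = 812.2 kN → 609 kN.
Bolt shear governs: 159 kN.

159 kN (bolt shear governs)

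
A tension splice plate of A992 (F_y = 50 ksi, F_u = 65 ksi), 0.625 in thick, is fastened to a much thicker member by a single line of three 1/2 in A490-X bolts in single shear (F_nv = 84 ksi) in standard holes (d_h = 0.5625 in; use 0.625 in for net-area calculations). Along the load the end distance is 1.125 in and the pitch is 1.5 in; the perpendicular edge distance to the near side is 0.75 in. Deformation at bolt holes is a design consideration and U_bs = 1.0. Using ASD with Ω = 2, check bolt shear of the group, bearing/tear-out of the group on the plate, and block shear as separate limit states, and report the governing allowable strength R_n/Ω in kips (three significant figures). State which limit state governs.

Bolt shear: A_b = π·0.5²/4 = 0.1963 in²; R_n = 84 × 0.1963 × 3 × 1 = 49.48 kips → 49.48 / 2 = 24.7 kips.
Bearing: edge l_c = 0.8438, r_n = 41.13 kips; interior l_c = 0.9375, r_n = 45.7 kips; R_n = 41.13 + 2·45.7 = 132.5 kips → 66.3 kips.
Block shear: A_gv = 2.578, A_nv = 1.602, A_nt = 0.2734 in²; R_n = min(0.6F_uA_nv, 0.6F_yA_gv) + U_bs·F_u·A_nt = 80.23 kips → 40.1 kips.
Bolt shear governs: 24.7 kips.

24.7 kips (bolt shear governs)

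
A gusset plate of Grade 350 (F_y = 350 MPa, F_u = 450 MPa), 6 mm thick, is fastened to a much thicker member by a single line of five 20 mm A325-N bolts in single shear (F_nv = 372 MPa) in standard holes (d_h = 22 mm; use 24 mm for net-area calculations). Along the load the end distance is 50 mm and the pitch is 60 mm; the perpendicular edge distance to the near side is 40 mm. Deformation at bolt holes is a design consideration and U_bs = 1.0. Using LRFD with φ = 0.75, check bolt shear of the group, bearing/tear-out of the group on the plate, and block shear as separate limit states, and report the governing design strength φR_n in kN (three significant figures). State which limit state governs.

278 kN (block shear governs)

Bolt shear: A_b = π·20²/4 = 314.2 mm²; R_n = 372 × 314.2 × 5 × 1 / 1000 = 584.3 kN → 0.75 × 584.3 = 438 kN.
Bearing: edge l_c = 39, r_n = 126.4 kN; interior l_c = 38, r_n = 123.1 kN; R_n = 126.4 + 4·123.1 = 618.8 kN → 464 kN.
Block shear: A_gv = 1740, A_nv = 1092, A_nt = 168 mm²; R_n = min(0.6F_uA_nv, 0.6F_yA_gv) + U_bs·F_u·A_nt = 370.4 kN → 278 kN.
Block shear governs: 278 kN.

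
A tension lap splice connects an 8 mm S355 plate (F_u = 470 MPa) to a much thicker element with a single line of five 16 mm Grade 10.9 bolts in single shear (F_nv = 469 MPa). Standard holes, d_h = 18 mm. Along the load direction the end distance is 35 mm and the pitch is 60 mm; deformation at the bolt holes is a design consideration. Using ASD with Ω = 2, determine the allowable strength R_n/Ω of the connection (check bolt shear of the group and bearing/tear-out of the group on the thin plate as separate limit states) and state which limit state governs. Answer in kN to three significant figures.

Bolt shear: A_b = π·16²/4 = 201.1 mm²; R_n = 469 × 201.1 × 5 × 1 / 1000 = 471.5 kN → 471.5 / 2 = 236 kN.
Bearing (1.2 l_c t F_u ≤ 2.4 d t F_u): upper limit = 2.4·16·8·470 / 1000 = 144.4 kN.
  Edge l_c = 35 − 18/2 = 26 → r_n = 117.3 kN; interior l_c = 60 − 18 = 42 → r_n = 144.4 kN.
  R_n,bearing = 1·117.3 + 4·144.4 = 694.8 kN → 694.8 / 2 = 347 kN.
Bolt shear governs: 236 kN.

236 kN (bolt shear governs)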